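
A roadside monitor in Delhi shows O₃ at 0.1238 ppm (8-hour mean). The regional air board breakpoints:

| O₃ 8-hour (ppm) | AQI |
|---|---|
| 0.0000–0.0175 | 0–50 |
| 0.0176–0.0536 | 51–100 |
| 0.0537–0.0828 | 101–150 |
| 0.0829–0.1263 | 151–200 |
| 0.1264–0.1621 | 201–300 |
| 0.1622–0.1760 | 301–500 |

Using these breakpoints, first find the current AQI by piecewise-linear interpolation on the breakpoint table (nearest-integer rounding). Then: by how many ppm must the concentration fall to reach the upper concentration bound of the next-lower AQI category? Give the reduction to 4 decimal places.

0.0410

O₃: 0.1238 lies in 0.0829–0.1263, so I_lo=151, I_hi=200, C_lo=0.0829, C_hi=0.1263.
(200−151)/(0.1263−0.0829) × (0.1238−0.0829) + 151 = 49/0.0434 × 0.0409 + 151 ≈ 197.18 → 197.
Current AQI 197 is in the Unhealthy range (151–200). The next-lower category tops out at AQI 150, whose upper concentration bound is 0.0828 ppm.
Reduction needed = 0.1238 − 0.0828 = 0.0410 ppm.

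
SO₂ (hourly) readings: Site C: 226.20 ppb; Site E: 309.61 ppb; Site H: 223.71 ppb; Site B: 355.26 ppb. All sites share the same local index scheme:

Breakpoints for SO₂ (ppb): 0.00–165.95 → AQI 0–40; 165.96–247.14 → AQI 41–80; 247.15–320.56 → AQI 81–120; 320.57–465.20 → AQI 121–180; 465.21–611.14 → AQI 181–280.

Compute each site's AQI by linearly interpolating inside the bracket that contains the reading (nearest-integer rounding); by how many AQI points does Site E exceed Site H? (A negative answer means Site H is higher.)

Site C: 226.20 ∈ [165.96, 247.14] ↔ index [41, 80].
41 + (226.20−165.96)·(80−41)/(247.14−165.96) = 41 + 60.24·39/81.18 ≈ 69.94, so AQI = 70.
Site E: 309.61 ∈ [247.15, 320.56] ↔ index [81, 120].
81 + (309.61−247.15)·(120−81)/(320.56−247.15) = 81 + 62.46·39/73.41 ≈ 114.18, so AQI = 114.
Site H: row 165.96–247.14 (AQI 41–80). (80−41)·(223.71−165.96)/(247.14−165.96) + 41 = 39·57.75/81.18 + 41 ≈ 68.74 → 69.
Site B: 355.26 lies in 320.57–465.20, so I_lo=121, I_hi=180, C_lo=320.57, C_hi=465.20.
(180−121)/(465.20−320.57) × (355.26−320.57) + 121 = 59/144.63 × 34.69 + 121 ≈ 135.15 → 135.
AQIs: Site C=70, Site E=114, Site H=69, Site B=135. Site E (114) − Site H (69) = 45.

45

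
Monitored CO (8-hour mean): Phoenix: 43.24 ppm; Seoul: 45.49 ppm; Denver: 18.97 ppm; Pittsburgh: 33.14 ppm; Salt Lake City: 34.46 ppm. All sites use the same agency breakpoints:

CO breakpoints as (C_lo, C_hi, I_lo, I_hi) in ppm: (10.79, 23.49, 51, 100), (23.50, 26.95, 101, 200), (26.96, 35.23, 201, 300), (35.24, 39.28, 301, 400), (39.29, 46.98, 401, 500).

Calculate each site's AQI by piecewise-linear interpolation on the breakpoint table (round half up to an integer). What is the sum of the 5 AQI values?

Phoenix 43.24: bracket 39.29–46.98 → index 401–500; slope 99/7.69, offset 3.95.
AQI = 401 + 99/7.69·3.95 ≈ 451.85 ⇒ 452.
Seoul: 45.49 lies in 39.29–46.98, so I_lo=401, I_hi=500, C_lo=39.29, C_hi=46.98.
(500−401)/(46.98−39.29) × (45.49−39.29) + 401 = 99/7.69 × 6.20 + 401 ≈ 480.82 → 481.
Denver: row 10.79–23.49 (AQI 51–100). (100−51)·(18.97−10.79)/(23.49−10.79) + 51 = 49·8.18/12.70 + 51 ≈ 82.56 → 83.
Pittsburgh: 33.14 ∈ [26.96, 35.23] ↔ index [201, 300].
201 + (33.14−26.96)·(300−201)/(35.23−26.96) = 201 + 6.18·99/8.27 ≈ 274.98, so AQI = 275.
Salt Lake City: 34.46 lies in 26.96–35.23, so I_lo=201, I_hi=300, C_lo=26.96, C_hi=35.23.
(300−201)/(35.23−26.96) × (34.46−26.96) + 201 = 99/8.27 × 7.50 + 201 ≈ 290.78 → 291.
AQIs: Phoenix=452, Seoul=481, Denver=83, Pittsburgh=275, Salt Lake City=291. Sum = 452 + 481 + 83 + 275 + 291 = 1582.

1582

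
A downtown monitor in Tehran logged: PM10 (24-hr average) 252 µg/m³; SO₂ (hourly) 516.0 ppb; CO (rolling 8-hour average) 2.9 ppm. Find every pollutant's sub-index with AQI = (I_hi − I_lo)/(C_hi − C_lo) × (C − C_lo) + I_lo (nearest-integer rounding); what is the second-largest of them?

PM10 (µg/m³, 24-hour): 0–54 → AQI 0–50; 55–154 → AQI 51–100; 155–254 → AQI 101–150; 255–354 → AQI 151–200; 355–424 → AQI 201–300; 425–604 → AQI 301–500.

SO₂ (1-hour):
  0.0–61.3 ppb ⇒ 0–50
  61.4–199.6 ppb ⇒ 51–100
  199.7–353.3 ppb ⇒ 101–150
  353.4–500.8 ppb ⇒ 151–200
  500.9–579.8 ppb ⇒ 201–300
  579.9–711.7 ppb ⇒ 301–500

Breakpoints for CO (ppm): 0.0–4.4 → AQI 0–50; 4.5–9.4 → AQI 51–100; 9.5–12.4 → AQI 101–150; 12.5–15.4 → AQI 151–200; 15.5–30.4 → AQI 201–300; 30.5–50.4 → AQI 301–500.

149

PM10: 252 ∈ [155, 254] ↔ index [101, 150].
101 + (252−155)·(150−101)/(254−155) = 101 + 97·49/99 ≈ 149.01, so AQI = 149.
SO₂: row 500.9–579.8 (AQI 201–300). (300−201)·(516.0−500.9)/(579.8−500.9) + 201 = 99·15.1/78.9 + 201 ≈ 219.95 → 220.
CO 2.9: bracket 0.0–4.4 → index 0–50; slope 50/4.4, offset 2.9.
AQI = 0 + 50/4.4·2.9 ≈ 32.95 ⇒ 33.
Sub-indices: PM10→149, SO₂→220, CO→33. Ranked high→low: 220, 149, 33. Second-highest sub-index = 149.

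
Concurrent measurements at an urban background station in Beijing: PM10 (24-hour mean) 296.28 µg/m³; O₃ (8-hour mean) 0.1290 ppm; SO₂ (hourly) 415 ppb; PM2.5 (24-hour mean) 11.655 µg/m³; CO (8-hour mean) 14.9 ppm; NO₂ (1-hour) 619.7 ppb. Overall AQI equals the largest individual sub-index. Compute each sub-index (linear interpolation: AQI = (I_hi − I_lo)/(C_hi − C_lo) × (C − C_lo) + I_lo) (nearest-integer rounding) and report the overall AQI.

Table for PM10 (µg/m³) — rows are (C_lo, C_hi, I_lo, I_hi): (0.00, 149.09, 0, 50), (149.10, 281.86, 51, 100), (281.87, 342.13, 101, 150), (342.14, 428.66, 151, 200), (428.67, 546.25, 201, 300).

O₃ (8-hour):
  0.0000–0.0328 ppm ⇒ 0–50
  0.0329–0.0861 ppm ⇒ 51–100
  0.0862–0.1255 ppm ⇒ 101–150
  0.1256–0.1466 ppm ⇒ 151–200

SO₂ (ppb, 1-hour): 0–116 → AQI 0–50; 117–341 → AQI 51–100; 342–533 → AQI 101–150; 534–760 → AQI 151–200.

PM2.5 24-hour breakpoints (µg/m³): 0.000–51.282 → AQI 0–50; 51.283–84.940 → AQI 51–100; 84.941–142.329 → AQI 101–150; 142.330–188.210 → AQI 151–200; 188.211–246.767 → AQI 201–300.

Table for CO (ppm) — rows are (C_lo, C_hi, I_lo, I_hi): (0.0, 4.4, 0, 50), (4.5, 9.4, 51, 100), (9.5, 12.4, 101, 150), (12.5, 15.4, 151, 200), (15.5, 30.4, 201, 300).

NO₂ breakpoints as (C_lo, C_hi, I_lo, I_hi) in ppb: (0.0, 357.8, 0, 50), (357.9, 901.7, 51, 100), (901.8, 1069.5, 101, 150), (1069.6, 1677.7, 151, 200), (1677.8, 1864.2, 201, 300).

PM10: 296.28 lies in 281.87–342.13, so I_lo=101, I_hi=150, C_lo=281.87, C_hi=342.13.
(150−101)/(342.13−281.87) × (296.28−281.87) + 101 = 49/60.26 × 14.41 + 101 ≈ 112.72 → 113.
O₃: 0.1290 ∈ [0.1256, 0.1466] ↔ index [151, 200].
151 + (0.1290−0.1256)·(200−151)/(0.1466−0.1256) = 151 + 0.0034·49/0.0210 ≈ 158.93, so AQI = 159.
SO₂: row 342–533 (AQI 101–150). (150−101)·(415−342)/(533−342) + 101 = 49·73/191 + 101 ≈ 119.73 → 120.
PM2.5: row 0.000–51.282 (AQI 0–50). (50−0)·(11.655−0.000)/(51.282−0.000) + 0 = 50·11.655/51.282 + 0 ≈ 11.36 → 11.
CO: 14.9 lies in 12.5–15.4, so I_lo=151, I_hi=200, C_lo=12.5, C_hi=15.4.
(200−151)/(15.4−12.5) × (14.9−12.5) + 151 = 49/2.9 × 2.4 + 151 ≈ 191.55 → 192.
NO₂: 619.7 ∈ [357.9, 901.7] ↔ index [51, 100].
51 + (619.7−357.9)·(100−51)/(901.7−357.9) = 51 + 261.8·49/543.8 ≈ 74.59, so AQI = 75.
Sub-indices: PM10→113, O₃→159, SO₂→120, PM2.5→11, CO→192, NO₂→75. Overall AQI = max = 192; dominant pollutant is CO.
AQI 192: Unhealthy.

192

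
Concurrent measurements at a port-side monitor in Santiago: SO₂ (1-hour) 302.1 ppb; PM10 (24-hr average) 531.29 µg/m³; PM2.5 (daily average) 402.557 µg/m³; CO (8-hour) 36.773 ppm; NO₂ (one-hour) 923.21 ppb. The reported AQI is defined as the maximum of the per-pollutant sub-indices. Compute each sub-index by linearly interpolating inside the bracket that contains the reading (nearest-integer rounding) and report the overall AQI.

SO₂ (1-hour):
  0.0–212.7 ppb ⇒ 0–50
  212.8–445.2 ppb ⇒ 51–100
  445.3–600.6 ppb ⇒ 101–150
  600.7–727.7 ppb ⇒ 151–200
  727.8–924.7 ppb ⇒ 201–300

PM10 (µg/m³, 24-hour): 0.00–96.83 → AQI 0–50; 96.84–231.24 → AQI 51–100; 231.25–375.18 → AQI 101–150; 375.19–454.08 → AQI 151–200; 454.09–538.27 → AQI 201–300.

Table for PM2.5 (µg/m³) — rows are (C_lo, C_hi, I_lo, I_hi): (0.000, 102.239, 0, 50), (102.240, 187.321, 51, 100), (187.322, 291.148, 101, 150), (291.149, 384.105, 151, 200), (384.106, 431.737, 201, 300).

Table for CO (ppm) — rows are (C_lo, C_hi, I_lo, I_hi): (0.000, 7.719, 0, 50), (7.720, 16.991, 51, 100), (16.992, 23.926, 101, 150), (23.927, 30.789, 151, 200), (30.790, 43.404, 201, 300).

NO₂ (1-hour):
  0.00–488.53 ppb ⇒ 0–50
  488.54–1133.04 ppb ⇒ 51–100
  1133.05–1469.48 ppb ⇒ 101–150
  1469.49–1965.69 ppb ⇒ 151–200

SO₂ 302.1: bracket 212.8–445.2 → index 51–100; slope 49/232.4, offset 89.3.
AQI = 51 + 49/232.4·89.3 ≈ 69.83 ⇒ 70.
PM10: 531.29 ∈ [454.09, 538.27] ↔ index [201, 300].
201 + (531.29−454.09)·(300−201)/(538.27−454.09) = 201 + 77.20·99/84.18 ≈ 291.79, so AQI = 292.
PM2.5: 402.557 lies in 384.106–431.737, so I_lo=201, I_hi=300, C_lo=384.106, C_hi=431.737.
(300−201)/(431.737−384.106) × (402.557−384.106) + 201 = 99/47.631 × 18.451 + 201 ≈ 239.35 → 239.
CO 36.773: bracket 30.790–43.404 → index 201–300; slope 99/12.614, offset 5.983.
AQI = 201 + 99/12.614·5.983 ≈ 247.96 ⇒ 248.
NO₂: 923.21 ∈ [488.54, 1133.04] ↔ index [51, 100].
51 + (923.21−488.54)·(100−51)/(1133.04−488.54) = 51 + 434.67·49/644.50 ≈ 84.05, so AQI = 84.
Sub-indices: SO₂→70, PM10→292, PM2.5→239, CO→248, NO₂→84. Overall AQI = max = 292; dominant pollutant is PM10.

292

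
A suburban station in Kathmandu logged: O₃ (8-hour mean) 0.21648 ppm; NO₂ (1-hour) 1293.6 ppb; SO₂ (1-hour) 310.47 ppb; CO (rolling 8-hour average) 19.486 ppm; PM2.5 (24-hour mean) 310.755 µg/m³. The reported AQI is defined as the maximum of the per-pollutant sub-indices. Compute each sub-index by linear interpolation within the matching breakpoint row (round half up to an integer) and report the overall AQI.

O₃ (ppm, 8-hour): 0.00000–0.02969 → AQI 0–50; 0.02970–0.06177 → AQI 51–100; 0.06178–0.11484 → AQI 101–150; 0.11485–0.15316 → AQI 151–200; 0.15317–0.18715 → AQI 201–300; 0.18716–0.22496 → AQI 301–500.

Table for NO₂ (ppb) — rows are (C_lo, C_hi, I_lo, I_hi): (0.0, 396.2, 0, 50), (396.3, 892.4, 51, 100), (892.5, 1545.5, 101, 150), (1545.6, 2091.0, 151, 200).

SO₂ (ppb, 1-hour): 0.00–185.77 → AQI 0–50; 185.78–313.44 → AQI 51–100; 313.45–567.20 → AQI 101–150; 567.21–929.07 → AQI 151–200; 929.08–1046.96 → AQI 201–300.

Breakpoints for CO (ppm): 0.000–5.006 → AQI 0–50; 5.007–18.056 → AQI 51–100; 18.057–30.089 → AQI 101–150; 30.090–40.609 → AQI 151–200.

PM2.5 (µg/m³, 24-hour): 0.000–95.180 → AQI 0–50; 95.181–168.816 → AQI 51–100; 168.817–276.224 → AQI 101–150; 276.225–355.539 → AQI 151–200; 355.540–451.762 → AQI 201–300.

O₃: 0.21648 lies in 0.18716–0.22496, so I_lo=301, I_hi=500, C_lo=0.18716, C_hi=0.22496.
(500−301)/(0.22496−0.18716) × (0.21648−0.18716) + 301 = 199/0.03780 × 0.02932 + 301 ≈ 455.36 → 455.
NO₂ 1293.6: bracket 892.5–1545.5 → index 101–150; slope 49/653.0, offset 401.1.
AQI = 101 + 49/653.0·401.1 ≈ 131.10 ⇒ 131.
SO₂ 310.47: bracket 185.78–313.44 → index 51–100; slope 49/127.66, offset 124.69.
AQI = 51 + 49/127.66·124.69 ≈ 98.86 ⇒ 99.
CO: 19.486 lies in 18.057–30.089, so I_lo=101, I_hi=150, C_lo=18.057, C_hi=30.089.
(150−101)/(30.089−18.057) × (19.486−18.057) + 101 = 49/12.032 × 1.429 + 101 ≈ 106.82 → 107.
PM2.5: row 276.225–355.539 (AQI 151–200). (200−151)·(310.755−276.225)/(355.539−276.225) + 151 = 49·34.530/79.314 + 151 ≈ 172.33 → 172.
Sub-indices: O₃→455, NO₂→131, SO₂→99, CO→107, PM2.5→172. Overall AQI = max = 455; dominant pollutant is O₃.
AQI 455: Hazardous.

455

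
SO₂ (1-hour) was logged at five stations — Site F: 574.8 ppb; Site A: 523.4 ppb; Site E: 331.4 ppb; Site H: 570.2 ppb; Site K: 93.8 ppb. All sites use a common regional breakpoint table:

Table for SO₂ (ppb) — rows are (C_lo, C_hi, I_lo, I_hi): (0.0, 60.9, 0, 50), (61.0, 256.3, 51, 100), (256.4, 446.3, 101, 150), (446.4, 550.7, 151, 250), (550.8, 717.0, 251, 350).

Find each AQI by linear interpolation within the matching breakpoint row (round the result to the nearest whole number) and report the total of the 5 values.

931

Site F 574.8: bracket 550.8–717.0 → index 251–350; slope 99/166.2, offset 24.0.
AQI = 251 + 99/166.2·24.0 ≈ 265.30 ⇒ 265.
Site A: row 446.4–550.7 (AQI 151–250). (250−151)·(523.4−446.4)/(550.7−446.4) + 151 = 99·77.0/104.3 + 151 ≈ 224.09 → 224.
Site E: 331.4 lies in 256.4–446.3, so I_lo=101, I_hi=150, C_lo=256.4, C_hi=446.3.
(150−101)/(446.3−256.4) × (331.4−256.4) + 101 = 49/189.9 × 75.0 + 101 ≈ 120.35 → 120.
Site H: 570.2 ∈ [550.8, 717.0] ↔ index [251, 350].
251 + (570.2−550.8)·(350−251)/(717.0−550.8) = 251 + 19.4·99/166.2 ≈ 262.56, so AQI = 263.
Site K 93.8: bracket 61.0–256.3 → index 51–100; slope 49/195.3, offset 32.8.
AQI = 51 + 49/195.3·32.8 ≈ 59.23 ⇒ 59.
AQIs: Site F=265, Site A=224, Site E=120, Site H=263, Site K=59. Sum = 265 + 224 + 120 + 263 + 59 = 931.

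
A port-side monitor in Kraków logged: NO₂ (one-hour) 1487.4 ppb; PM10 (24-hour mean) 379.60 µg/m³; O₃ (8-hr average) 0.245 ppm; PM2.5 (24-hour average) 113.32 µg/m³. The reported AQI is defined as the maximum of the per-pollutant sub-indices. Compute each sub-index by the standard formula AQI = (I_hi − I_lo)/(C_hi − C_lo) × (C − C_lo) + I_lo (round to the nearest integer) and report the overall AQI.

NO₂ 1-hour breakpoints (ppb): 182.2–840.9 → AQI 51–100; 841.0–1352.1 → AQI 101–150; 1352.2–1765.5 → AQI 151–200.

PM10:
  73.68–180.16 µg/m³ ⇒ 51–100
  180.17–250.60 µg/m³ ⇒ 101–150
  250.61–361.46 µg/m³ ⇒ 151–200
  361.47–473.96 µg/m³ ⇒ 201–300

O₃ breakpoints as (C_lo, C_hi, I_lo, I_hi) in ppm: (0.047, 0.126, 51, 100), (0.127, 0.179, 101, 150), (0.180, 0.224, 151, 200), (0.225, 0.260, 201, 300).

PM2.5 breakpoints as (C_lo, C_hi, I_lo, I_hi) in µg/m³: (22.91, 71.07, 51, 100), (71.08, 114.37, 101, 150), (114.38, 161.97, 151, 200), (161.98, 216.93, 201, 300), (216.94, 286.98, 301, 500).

258

NO₂: row 1352.2–1765.5 (AQI 151–200). (200−151)·(1487.4−1352.2)/(1765.5−1352.2) + 151 = 49·135.2/413.3 + 151 ≈ 167.03 → 167.
PM10: 379.60 ∈ [361.47, 473.96] ↔ index [201, 300].
201 + (379.60−361.47)·(300−201)/(473.96−361.47) = 201 + 18.13·99/112.49 ≈ 216.96, so AQI = 217.
O₃: 0.245 ∈ [0.225, 0.260] ↔ index [201, 300].
201 + (0.245−0.225)·(300−201)/(0.260−0.225) = 201 + 0.020·99/0.035 ≈ 257.57, so AQI = 258.
PM2.5: 113.32 lies in 71.08–114.37, so I_lo=101, I_hi=150, C_lo=71.08, C_hi=114.37.
(150−101)/(114.37−71.08) × (113.32−71.08) + 101 = 49/43.29 × 42.24 + 101 ≈ 148.81 → 149.
Sub-indices: NO₂→167, PM10→217, O₃→258, PM2.5→149. Overall AQI = max = 258; dominant pollutant is O₃.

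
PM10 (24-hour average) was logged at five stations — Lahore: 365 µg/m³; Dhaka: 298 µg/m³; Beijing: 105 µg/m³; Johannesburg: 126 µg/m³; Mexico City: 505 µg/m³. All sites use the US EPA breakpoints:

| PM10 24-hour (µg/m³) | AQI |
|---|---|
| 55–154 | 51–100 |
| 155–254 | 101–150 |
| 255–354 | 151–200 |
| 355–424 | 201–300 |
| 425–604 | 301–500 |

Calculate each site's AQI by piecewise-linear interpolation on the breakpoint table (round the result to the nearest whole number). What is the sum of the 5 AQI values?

Lahore: 365 lies in 355–424, so I_lo=201, I_hi=300, C_lo=355, C_hi=424.
(300−201)/(424−355) × (365−355) + 201 = 99/69 × 10 + 201 ≈ 215.35 → 215.
Dhaka: row 255–354 (AQI 151–200). (200−151)·(298−255)/(354−255) + 151 = 49·43/99 + 151 ≈ 172.28 → 172.
Beijing: 105 lies in 55–154, so I_lo=51, I_hi=100, C_lo=55, C_hi=154.
(100−51)/(154−55) × (105−55) + 51 = 49/99 × 50 + 51 ≈ 75.75 → 76.
Johannesburg 126: bracket 55–154 → index 51–100; slope 49/99, offset 71.
AQI = 51 + 49/99·71 ≈ 86.14 ⇒ 86.
Mexico City 505: bracket 425–604 → index 301–500; slope 199/179, offset 80.
AQI = 301 + 199/179·80 ≈ 389.94 ⇒ 390.
AQIs: Lahore=215, Dhaka=172, Beijing=76, Johannesburg=86, Mexico City=390. Sum = 215 + 172 + 76 + 86 + 390 = 939.

939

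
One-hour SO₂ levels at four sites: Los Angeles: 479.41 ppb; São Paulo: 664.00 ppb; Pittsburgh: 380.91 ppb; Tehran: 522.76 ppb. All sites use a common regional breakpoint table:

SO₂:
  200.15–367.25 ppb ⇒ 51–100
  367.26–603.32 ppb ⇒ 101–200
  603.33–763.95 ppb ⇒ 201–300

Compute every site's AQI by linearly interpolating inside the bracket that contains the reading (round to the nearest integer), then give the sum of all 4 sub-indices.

Los Angeles: 479.41 lies in 367.26–603.32, so I_lo=101, I_hi=200, C_lo=367.26, C_hi=603.32.
(200−101)/(603.32−367.26) × (479.41−367.26) + 101 = 99/236.06 × 112.15 + 101 ≈ 148.03 → 148.
São Paulo: 664.00 lies in 603.33–763.95, so I_lo=201, I_hi=300, C_lo=603.33, C_hi=763.95.
(300−201)/(763.95−603.33) × (664.00−603.33) + 201 = 99/160.62 × 60.67 + 201 ≈ 238.39 → 238.
Pittsburgh: 380.91 lies in 367.26–603.32, so I_lo=101, I_hi=200, C_lo=367.26, C_hi=603.32.
(200−101)/(603.32−367.26) × (380.91−367.26) + 101 = 99/236.06 × 13.65 + 101 ≈ 106.72 → 107.
Tehran 522.76: bracket 367.26–603.32 → index 101–200; slope 99/236.06, offset 155.50.
AQI = 101 + 99/236.06·155.50 ≈ 166.21 ⇒ 166.
AQIs: Los Angeles=148, São Paulo=238, Pittsburgh=107, Tehran=166. Sum = 148 + 238 + 107 + 166 = 659.

659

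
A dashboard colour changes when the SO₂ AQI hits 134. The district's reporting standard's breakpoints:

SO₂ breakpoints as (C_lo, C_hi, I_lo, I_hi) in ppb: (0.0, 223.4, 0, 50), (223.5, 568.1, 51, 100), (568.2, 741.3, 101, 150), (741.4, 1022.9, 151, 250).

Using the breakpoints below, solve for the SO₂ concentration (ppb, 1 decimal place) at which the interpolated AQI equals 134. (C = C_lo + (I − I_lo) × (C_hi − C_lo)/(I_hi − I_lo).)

AQI 134 lies in the 101–150 band, which corresponds to 568.2–741.3 ppb.
C = 568.2 + (134−101)×(741.3−568.2)/(150−101) = 568.2 + 33×173.1/49 ≈ 684.778 ppb → 684.8 ppb to 1 dp.

684.8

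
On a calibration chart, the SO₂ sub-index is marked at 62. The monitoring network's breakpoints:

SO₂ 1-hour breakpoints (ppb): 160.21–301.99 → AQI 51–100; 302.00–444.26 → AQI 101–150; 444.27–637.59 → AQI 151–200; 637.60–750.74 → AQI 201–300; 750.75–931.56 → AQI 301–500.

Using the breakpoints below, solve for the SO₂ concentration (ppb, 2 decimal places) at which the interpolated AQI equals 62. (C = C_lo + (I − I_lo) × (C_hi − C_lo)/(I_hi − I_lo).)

192.04

AQI 62 lies in the 51–100 band, which corresponds to 160.21–301.99 ppb.
C = 160.21 + (62−51)×(301.99−160.21)/(100−51) = 160.21 + 11×141.78/49 ≈ 192.0382 ppb → 192.04 ppb to 2 dp.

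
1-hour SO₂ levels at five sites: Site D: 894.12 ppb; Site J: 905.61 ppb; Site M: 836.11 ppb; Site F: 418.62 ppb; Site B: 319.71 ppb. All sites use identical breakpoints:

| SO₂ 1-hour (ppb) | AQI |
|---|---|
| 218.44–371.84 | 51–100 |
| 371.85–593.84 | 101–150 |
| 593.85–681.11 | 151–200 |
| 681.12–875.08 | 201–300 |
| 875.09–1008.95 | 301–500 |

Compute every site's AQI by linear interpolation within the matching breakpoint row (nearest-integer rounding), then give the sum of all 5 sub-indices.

1149

Site D 894.12: bracket 875.09–1008.95 → index 301–500; slope 199/133.86, offset 19.03.
AQI = 301 + 199/133.86·19.03 ≈ 329.29 ⇒ 329.
Site J 905.61: bracket 875.09–1008.95 → index 301–500; slope 199/133.86, offset 30.52.
AQI = 301 + 199/133.86·30.52 ≈ 346.37 ⇒ 346.
Site M 836.11: bracket 681.12–875.08 → index 201–300; slope 99/193.96, offset 154.99.
AQI = 201 + 99/193.96·154.99 ≈ 280.11 ⇒ 280.
Site F: 418.62 ∈ [371.85, 593.84] ↔ index [101, 150].
101 + (418.62−371.85)·(150−101)/(593.84−371.85) = 101 + 46.77·49/221.99 ≈ 111.32, so AQI = 111.
Site B: 319.71 lies in 218.44–371.84, so I_lo=51, I_hi=100, C_lo=218.44, C_hi=371.84.
(100−51)/(371.84−218.44) × (319.71−218.44) + 51 = 49/153.40 × 101.27 + 51 ≈ 83.35 → 83.
AQIs: Site D=329, Site J=346, Site M=280, Site F=111, Site B=83. Sum = 329 + 346 + 280 + 111 + 83 = 1149.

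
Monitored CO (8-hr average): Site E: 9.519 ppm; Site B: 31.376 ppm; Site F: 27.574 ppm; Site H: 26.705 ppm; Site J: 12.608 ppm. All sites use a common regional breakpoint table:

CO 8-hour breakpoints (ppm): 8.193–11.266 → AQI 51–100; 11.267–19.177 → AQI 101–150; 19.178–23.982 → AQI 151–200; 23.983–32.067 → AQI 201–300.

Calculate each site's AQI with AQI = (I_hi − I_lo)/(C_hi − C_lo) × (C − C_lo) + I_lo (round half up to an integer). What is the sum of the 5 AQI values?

Site E: row 8.193–11.266 (AQI 51–100). (100−51)·(9.519−8.193)/(11.266−8.193) + 51 = 49·1.326/3.073 + 51 ≈ 72.14 → 72.
Site B: row 23.983–32.067 (AQI 201–300). (300−201)·(31.376−23.983)/(32.067−23.983) + 201 = 99·7.393/8.084 + 201 ≈ 291.54 → 292.
Site F: 27.574 ∈ [23.983, 32.067] ↔ index [201, 300].
201 + (27.574−23.983)·(300−201)/(32.067−23.983) = 201 + 3.591·99/8.084 ≈ 244.98, so AQI = 245.
Site H 26.705: bracket 23.983–32.067 → index 201–300; slope 99/8.084, offset 2.722.
AQI = 201 + 99/8.084·2.722 ≈ 234.33 ⇒ 234.
Site J: 12.608 ∈ [11.267, 19.177] ↔ index [101, 150].
101 + (12.608−11.267)·(150−101)/(19.177−11.267) = 101 + 1.341·49/7.910 ≈ 109.31, so AQI = 109.
AQIs: Site E=72, Site B=292, Site F=245, Site H=234, Site J=109. Sum = 72 + 292 + 245 + 234 + 109 = 952.

952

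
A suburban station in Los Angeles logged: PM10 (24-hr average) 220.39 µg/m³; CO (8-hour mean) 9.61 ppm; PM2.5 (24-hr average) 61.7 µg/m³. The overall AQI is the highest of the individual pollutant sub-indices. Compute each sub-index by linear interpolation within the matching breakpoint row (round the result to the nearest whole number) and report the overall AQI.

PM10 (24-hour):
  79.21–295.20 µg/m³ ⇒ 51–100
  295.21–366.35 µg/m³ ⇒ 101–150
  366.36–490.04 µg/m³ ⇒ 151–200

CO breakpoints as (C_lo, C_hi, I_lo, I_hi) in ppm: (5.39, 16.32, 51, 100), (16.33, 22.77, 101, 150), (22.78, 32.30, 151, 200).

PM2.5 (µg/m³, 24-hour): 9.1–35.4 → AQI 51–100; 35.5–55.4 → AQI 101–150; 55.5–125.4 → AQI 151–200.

155

PM10: 220.39 ∈ [79.21, 295.20] ↔ index [51, 100].
51 + (220.39−79.21)·(100−51)/(295.20−79.21) = 51 + 141.18·49/215.99 ≈ 83.03, so AQI = 83.
CO 9.61: bracket 5.39–16.32 → index 51–100; slope 49/10.93, offset 4.22.
AQI = 51 + 49/10.93·4.22 ≈ 69.92 ⇒ 70.
PM2.5: row 55.5–125.4 (AQI 151–200). (200−151)·(61.7−55.5)/(125.4−55.5) + 151 = 49·6.2/69.9 + 151 ≈ 155.35 → 155.
Sub-indices: PM10→83, CO→70, PM2.5→155. Overall AQI = max = 155; dominant pollutant is PM2.5.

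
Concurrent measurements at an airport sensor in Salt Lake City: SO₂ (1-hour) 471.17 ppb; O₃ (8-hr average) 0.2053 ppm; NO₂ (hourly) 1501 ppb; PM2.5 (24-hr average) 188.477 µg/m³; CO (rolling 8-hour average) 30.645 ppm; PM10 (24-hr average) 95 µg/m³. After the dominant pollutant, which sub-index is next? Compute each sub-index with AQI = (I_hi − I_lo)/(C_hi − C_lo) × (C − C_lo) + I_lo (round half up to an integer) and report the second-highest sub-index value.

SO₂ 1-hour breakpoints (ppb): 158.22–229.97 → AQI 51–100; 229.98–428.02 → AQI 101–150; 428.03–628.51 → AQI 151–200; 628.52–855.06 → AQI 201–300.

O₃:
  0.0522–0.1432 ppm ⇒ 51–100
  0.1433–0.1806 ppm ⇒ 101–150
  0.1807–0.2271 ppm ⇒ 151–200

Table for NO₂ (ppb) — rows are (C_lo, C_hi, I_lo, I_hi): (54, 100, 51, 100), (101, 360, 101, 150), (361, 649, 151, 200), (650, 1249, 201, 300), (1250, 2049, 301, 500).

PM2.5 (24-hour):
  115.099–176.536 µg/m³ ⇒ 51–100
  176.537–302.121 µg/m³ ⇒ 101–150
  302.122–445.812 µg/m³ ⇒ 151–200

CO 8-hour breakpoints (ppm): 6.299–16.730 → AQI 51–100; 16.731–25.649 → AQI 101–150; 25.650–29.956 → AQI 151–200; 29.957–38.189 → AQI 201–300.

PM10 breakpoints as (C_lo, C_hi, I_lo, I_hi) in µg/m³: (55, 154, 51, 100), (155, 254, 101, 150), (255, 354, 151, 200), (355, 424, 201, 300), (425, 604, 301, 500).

SO₂ 471.17: bracket 428.03–628.51 → index 151–200; slope 49/200.48, offset 43.14.
AQI = 151 + 49/200.48·43.14 ≈ 161.54 ⇒ 162.
O₃: row 0.1807–0.2271 (AQI 151–200). (200−151)·(0.2053−0.1807)/(0.2271−0.1807) + 151 = 49·0.0246/0.0464 + 151 ≈ 176.98 → 177.
NO₂: 1501 lies in 1250–2049, so I_lo=301, I_hi=500, C_lo=1250, C_hi=2049.
(500−301)/(2049−1250) × (1501−1250) + 301 = 199/799 × 251 + 301 ≈ 363.51 → 364.
PM2.5 188.477: bracket 176.537–302.121 → index 101–150; slope 49/125.584, offset 11.940.
AQI = 101 + 49/125.584·11.940 ≈ 105.66 ⇒ 106.
CO: 30.645 lies in 29.957–38.189, so I_lo=201, I_hi=300, C_lo=29.957, C_hi=38.189.
(300−201)/(38.189−29.957) × (30.645−29.957) + 201 = 99/8.232 × 0.688 + 201 ≈ 209.27 → 209.
PM10: 95 lies in 55–154, so I_lo=51, I_hi=100, C_lo=55, C_hi=154.
(100−51)/(154−55) × (95−55) + 51 = 49/99 × 40 + 51 ≈ 70.80 → 71.
Sub-indices: SO₂→162, O₃→177, NO₂→364, PM2.5→106, CO→209, PM10→71. Ranked high→low: 364, 209, 177, 162, 106, 71. Second-highest sub-index = 209.

209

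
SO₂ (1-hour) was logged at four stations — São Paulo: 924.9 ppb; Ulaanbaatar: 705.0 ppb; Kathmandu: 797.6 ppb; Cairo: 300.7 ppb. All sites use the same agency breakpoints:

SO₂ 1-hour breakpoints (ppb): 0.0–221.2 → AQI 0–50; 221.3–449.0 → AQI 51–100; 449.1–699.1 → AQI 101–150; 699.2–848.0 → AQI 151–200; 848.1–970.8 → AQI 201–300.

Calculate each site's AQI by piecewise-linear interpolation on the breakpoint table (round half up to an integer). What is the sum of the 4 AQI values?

667

São Paulo: row 848.1–970.8 (AQI 201–300). (300−201)·(924.9−848.1)/(970.8−848.1) + 201 = 99·76.8/122.7 + 201 ≈ 262.97 → 263.
Ulaanbaatar 705.0: bracket 699.2–848.0 → index 151–200; slope 49/148.8, offset 5.8.
AQI = 151 + 49/148.8·5.8 ≈ 152.91 ⇒ 153.
Kathmandu: 797.6 lies in 699.2–848.0, so I_lo=151, I_hi=200, C_lo=699.2, C_hi=848.0.
(200−151)/(848.0−699.2) × (797.6−699.2) + 151 = 49/148.8 × 98.4 + 151 ≈ 183.40 → 183.
Cairo: row 221.3–449.0 (AQI 51–100). (100−51)·(300.7−221.3)/(449.0−221.3) + 51 = 49·79.4/227.7 + 51 ≈ 68.09 → 68.
AQIs: São Paulo=263, Ulaanbaatar=153, Kathmandu=183, Cairo=68. Sum = 263 + 153 + 183 + 68 = 667.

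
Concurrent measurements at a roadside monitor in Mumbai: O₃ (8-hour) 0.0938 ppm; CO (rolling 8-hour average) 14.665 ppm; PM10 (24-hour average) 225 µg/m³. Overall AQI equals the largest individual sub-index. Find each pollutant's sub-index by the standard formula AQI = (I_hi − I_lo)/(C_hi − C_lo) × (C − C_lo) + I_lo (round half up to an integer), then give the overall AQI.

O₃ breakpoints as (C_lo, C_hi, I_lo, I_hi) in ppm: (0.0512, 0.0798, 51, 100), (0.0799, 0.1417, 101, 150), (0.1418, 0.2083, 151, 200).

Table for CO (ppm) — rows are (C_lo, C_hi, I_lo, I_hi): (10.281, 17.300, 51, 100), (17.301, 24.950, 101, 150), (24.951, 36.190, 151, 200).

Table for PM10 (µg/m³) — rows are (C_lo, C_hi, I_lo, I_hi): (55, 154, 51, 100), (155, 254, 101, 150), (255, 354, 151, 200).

136

O₃ 0.0938: bracket 0.0799–0.1417 → index 101–150; slope 49/0.0618, offset 0.0139.
AQI = 101 + 49/0.0618·0.0139 ≈ 112.02 ⇒ 112.
CO: row 10.281–17.300 (AQI 51–100). (100−51)·(14.665−10.281)/(17.300−10.281) + 51 = 49·4.384/7.019 + 51 ≈ 81.60 → 82.
PM10: row 155–254 (AQI 101–150). (150−101)·(225−155)/(254−155) + 101 = 49·70/99 + 101 ≈ 135.65 → 136.
Sub-indices: O₃→112, CO→82, PM10→136. Overall AQI = max = 136; dominant pollutant is PM10.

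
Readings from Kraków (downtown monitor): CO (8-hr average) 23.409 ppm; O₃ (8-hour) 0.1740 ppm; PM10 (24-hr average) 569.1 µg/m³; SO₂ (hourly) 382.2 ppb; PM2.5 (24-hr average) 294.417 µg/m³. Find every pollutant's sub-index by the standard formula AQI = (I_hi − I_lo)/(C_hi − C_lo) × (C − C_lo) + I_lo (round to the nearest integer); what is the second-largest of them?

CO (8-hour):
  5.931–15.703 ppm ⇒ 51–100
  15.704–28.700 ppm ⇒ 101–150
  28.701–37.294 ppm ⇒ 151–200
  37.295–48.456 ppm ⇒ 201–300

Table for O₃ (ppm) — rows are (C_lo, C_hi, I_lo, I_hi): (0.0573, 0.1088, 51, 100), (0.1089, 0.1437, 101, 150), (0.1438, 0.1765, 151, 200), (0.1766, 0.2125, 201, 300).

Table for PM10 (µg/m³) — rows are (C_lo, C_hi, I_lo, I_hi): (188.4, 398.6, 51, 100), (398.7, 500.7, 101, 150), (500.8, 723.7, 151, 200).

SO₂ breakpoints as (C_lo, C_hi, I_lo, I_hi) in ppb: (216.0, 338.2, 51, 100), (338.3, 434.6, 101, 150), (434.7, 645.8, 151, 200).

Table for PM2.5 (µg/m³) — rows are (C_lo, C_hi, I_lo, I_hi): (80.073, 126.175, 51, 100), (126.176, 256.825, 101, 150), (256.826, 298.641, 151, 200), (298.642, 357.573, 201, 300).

195

CO: row 15.704–28.700 (AQI 101–150). (150−101)·(23.409−15.704)/(28.700−15.704) + 101 = 49·7.705/12.996 + 101 ≈ 130.05 → 130.
O₃ 0.1740: bracket 0.1438–0.1765 → index 151–200; slope 49/0.0327, offset 0.0302.
AQI = 151 + 49/0.0327·0.0302 ≈ 196.25 ⇒ 196.
PM10: 569.1 lies in 500.8–723.7, so I_lo=151, I_hi=200, C_lo=500.8, C_hi=723.7.
(200−151)/(723.7−500.8) × (569.1−500.8) + 151 = 49/222.9 × 68.3 + 151 ≈ 166.01 → 166.
SO₂: row 338.3–434.6 (AQI 101–150). (150−101)·(382.2−338.3)/(434.6−338.3) + 101 = 49·43.9/96.3 + 101 ≈ 123.34 → 123.
PM2.5: row 256.826–298.641 (AQI 151–200). (200−151)·(294.417−256.826)/(298.641−256.826) + 151 = 49·37.591/41.815 + 151 ≈ 195.05 → 195.
Sub-indices: CO→130, O₃→196, PM10→166, SO₂→123, PM2.5→195. Ranked high→low: 196, 195, 166, 130, 123. Second-highest sub-index = 195.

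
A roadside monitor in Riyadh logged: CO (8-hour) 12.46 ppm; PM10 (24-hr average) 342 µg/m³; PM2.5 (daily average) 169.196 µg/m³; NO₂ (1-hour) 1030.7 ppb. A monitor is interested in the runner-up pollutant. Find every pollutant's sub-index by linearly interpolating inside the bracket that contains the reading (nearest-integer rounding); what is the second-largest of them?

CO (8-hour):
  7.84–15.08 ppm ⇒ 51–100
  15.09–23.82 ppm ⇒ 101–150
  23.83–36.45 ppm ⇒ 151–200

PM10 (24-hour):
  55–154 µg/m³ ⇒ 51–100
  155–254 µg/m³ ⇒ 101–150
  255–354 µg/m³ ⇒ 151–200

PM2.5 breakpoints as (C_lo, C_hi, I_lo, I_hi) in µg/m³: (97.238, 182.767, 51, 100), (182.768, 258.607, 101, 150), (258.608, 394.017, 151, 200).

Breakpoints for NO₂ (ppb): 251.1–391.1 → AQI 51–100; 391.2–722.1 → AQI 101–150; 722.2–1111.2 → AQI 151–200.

CO: 12.46 ∈ [7.84, 15.08] ↔ index [51, 100].
51 + (12.46−7.84)·(100−51)/(15.08−7.84) = 51 + 4.62·49/7.24 ≈ 82.27, so AQI = 82.
PM10: 342 ∈ [255, 354] ↔ index [151, 200].
151 + (342−255)·(200−151)/(354−255) = 151 + 87·49/99 ≈ 194.06, so AQI = 194.
PM2.5: 169.196 lies in 97.238–182.767, so I_lo=51, I_hi=100, C_lo=97.238, C_hi=182.767.
(100−51)/(182.767−97.238) × (169.196−97.238) + 51 = 49/85.529 × 71.958 + 51 ≈ 92.23 → 92.
NO₂: 1030.7 lies in 722.2–1111.2, so I_lo=151, I_hi=200, C_lo=722.2, C_hi=1111.2.
(200−151)/(1111.2−722.2) × (1030.7−722.2) + 151 = 49/389.0 × 308.5 + 151 ≈ 189.86 → 190.
Sub-indices: CO→82, PM10→194, PM2.5→92, NO₂→190. Ranked high→low: 194, 190, 92, 82. Second-highest sub-index = 190.

190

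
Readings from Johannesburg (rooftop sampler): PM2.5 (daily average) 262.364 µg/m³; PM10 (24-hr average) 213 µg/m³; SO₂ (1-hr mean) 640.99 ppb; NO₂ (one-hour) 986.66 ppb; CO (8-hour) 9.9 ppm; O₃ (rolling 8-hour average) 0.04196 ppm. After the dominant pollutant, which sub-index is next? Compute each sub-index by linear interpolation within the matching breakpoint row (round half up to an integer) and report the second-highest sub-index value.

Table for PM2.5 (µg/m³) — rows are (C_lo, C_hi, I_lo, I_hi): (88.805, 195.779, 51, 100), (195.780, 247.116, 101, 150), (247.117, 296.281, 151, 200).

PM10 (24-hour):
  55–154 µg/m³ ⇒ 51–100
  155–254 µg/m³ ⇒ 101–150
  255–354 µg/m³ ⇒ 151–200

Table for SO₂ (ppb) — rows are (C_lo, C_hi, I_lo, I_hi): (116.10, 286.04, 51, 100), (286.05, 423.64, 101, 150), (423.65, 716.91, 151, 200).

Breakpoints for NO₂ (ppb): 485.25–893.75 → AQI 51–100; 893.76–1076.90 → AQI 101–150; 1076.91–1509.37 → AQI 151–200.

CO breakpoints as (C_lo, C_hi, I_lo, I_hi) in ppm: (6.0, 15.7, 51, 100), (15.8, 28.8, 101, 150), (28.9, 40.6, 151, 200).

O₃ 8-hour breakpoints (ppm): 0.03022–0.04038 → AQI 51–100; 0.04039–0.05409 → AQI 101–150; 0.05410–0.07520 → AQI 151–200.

166

PM2.5: 262.364 lies in 247.117–296.281, so I_lo=151, I_hi=200, C_lo=247.117, C_hi=296.281.
(200−151)/(296.281−247.117) × (262.364−247.117) + 151 = 49/49.164 × 15.247 + 151 ≈ 166.20 → 166.
PM10 213: bracket 155–254 → index 101–150; slope 49/99, offset 58.
AQI = 101 + 49/99·58 ≈ 129.71 ⇒ 130.
SO₂: 640.99 lies in 423.65–716.91, so I_lo=151, I_hi=200, C_lo=423.65, C_hi=716.91.
(200−151)/(716.91−423.65) × (640.99−423.65) + 151 = 49/293.26 × 217.34 + 151 ≈ 187.31 → 187.
NO₂: row 893.76–1076.90 (AQI 101–150). (150−101)·(986.66−893.76)/(1076.90−893.76) + 101 = 49·92.90/183.14 + 101 ≈ 125.86 → 126.
CO 9.9: bracket 6.0–15.7 → index 51–100; slope 49/9.7, offset 3.9.
AQI = 51 + 49/9.7·3.9 ≈ 70.70 ⇒ 71.
O₃: row 0.04039–0.05409 (AQI 101–150). (150−101)·(0.04196−0.04039)/(0.05409−0.04039) + 101 = 49·0.00157/0.01370 + 101 ≈ 106.62 → 107.
Sub-indices: PM2.5→166, PM10→130, SO₂→187, NO₂→126, CO→71, O₃→107. Ranked high→low: 187, 166, 130, 126, 107, 71. Second-highest sub-index = 166.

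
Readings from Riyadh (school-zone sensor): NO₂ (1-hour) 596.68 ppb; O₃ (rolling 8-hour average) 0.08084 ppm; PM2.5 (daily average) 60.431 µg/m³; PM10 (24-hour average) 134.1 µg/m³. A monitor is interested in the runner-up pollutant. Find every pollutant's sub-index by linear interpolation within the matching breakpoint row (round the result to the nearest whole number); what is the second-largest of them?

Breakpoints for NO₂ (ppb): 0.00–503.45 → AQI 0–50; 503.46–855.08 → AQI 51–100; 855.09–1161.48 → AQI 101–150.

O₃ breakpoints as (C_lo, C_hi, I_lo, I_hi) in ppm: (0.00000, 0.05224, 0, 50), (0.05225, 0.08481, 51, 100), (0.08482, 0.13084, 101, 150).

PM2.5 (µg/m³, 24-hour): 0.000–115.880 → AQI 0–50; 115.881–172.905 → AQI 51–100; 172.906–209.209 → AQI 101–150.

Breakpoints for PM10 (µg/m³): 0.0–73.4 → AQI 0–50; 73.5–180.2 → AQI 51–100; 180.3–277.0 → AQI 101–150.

79

NO₂: row 503.46–855.08 (AQI 51–100). (100−51)·(596.68−503.46)/(855.08−503.46) + 51 = 49·93.22/351.62 + 51 ≈ 63.99 → 64.
O₃: row 0.05225–0.08481 (AQI 51–100). (100−51)·(0.08084−0.05225)/(0.08481−0.05225) + 51 = 49·0.02859/0.03256 + 51 ≈ 94.03 → 94.
PM2.5 60.431: bracket 0.000–115.880 → index 0–50; slope 50/115.880, offset 60.431.
AQI = 0 + 50/115.880·60.431 ≈ 26.07 ⇒ 26.
PM10: 134.1 lies in 73.5–180.2, so I_lo=51, I_hi=100, C_lo=73.5, C_hi=180.2.
(100−51)/(180.2−73.5) × (134.1−73.5) + 51 = 49/106.7 × 60.6 + 51 ≈ 78.83 → 79.
Sub-indices: NO₂→64, O₃→94, PM2.5→26, PM10→79. Ranked high→low: 94, 79, 64, 26. Second-highest sub-index = 79.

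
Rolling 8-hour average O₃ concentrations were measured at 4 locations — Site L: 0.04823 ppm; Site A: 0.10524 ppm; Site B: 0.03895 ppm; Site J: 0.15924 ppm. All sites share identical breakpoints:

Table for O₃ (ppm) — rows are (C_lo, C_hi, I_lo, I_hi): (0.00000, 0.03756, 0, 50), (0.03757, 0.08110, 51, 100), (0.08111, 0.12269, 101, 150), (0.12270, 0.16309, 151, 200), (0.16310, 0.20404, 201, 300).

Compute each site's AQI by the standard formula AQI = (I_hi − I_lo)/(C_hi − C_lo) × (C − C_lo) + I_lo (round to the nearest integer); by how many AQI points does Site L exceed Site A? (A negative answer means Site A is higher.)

Site L: row 0.03757–0.08110 (AQI 51–100). (100−51)·(0.04823−0.03757)/(0.08110−0.03757) + 51 = 49·0.01066/0.04353 + 51 ≈ 63.00 → 63.
Site A: 0.10524 ∈ [0.08111, 0.12269] ↔ index [101, 150].
101 + (0.10524−0.08111)·(150−101)/(0.12269−0.08111) = 101 + 0.02413·49/0.04158 ≈ 129.44, so AQI = 129.
Site B: 0.03895 lies in 0.03757–0.08110, so I_lo=51, I_hi=100, C_lo=0.03757, C_hi=0.08110.
(100−51)/(0.08110−0.03757) × (0.03895−0.03757) + 51 = 49/0.04353 × 0.00138 + 51 ≈ 52.55 → 53.
Site J 0.15924: bracket 0.12270–0.16309 → index 151–200; slope 49/0.04039, offset 0.03654.
AQI = 151 + 49/0.04039·0.03654 ≈ 195.33 ⇒ 195.
AQIs: Site L=63, Site A=129, Site B=53, Site J=195. Site L (63) − Site A (129) = -66.

-66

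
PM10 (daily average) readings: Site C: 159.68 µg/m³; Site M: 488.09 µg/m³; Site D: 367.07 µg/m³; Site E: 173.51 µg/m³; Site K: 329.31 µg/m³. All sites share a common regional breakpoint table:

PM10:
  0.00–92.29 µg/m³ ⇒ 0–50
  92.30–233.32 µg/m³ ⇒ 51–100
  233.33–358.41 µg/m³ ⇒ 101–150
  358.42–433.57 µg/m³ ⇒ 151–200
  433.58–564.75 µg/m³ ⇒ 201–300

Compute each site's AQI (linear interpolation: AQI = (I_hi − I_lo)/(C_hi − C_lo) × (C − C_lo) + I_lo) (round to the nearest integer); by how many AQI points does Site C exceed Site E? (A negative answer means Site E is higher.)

Site C 159.68: bracket 92.30–233.32 → index 51–100; slope 49/141.02, offset 67.38.
AQI = 51 + 49/141.02·67.38 ≈ 74.41 ⇒ 74.
Site M: 488.09 ∈ [433.58, 564.75] ↔ index [201, 300].
201 + (488.09−433.58)·(300−201)/(564.75−433.58) = 201 + 54.51·99/131.17 ≈ 242.14, so AQI = 242.
Site D: row 358.42–433.57 (AQI 151–200). (200−151)·(367.07−358.42)/(433.57−358.42) + 151 = 49·8.65/75.15 + 151 ≈ 156.64 → 157.
Site E: row 92.30–233.32 (AQI 51–100). (100−51)·(173.51−92.30)/(233.32−92.30) + 51 = 49·81.21/141.02 + 51 ≈ 79.22 → 79.
Site K: 329.31 ∈ [233.33, 358.41] ↔ index [101, 150].
101 + (329.31−233.33)·(150−101)/(358.41−233.33) = 101 + 95.98·49/125.08 ≈ 138.60, so AQI = 139.
AQIs: Site C=74, Site M=242, Site D=157, Site E=79, Site K=139. Site C (74) − Site E (79) = -5.

-5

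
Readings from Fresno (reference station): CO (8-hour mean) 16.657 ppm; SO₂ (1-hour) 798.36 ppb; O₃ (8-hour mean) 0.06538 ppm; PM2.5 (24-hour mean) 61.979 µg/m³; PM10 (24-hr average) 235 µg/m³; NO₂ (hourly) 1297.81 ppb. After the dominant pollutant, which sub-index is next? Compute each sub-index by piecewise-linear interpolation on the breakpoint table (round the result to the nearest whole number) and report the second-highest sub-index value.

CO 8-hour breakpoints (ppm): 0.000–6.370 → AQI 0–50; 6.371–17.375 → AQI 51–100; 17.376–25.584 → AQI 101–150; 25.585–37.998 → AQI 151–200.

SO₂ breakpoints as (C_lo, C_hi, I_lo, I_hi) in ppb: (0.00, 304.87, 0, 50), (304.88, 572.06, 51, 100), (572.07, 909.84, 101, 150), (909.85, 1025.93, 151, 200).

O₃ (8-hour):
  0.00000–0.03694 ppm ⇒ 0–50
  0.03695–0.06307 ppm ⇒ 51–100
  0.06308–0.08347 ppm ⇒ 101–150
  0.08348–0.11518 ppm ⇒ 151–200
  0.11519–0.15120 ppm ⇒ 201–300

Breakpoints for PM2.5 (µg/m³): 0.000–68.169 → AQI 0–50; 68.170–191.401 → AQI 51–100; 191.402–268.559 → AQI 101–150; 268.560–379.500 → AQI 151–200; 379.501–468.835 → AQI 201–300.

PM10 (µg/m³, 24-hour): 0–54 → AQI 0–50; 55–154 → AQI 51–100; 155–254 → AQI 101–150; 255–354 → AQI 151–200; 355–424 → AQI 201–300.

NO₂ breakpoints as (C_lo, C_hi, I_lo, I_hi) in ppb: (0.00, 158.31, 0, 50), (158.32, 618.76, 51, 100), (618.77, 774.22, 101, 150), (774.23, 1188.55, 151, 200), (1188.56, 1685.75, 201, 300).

141

CO: 16.657 ∈ [6.371, 17.375] ↔ index [51, 100].
51 + (16.657−6.371)·(100−51)/(17.375−6.371) = 51 + 10.286·49/11.004 ≈ 96.80, so AQI = 97.
SO₂: 798.36 lies in 572.07–909.84, so I_lo=101, I_hi=150, C_lo=572.07, C_hi=909.84.
(150−101)/(909.84−572.07) × (798.36−572.07) + 101 = 49/337.77 × 226.29 + 101 ≈ 133.83 → 134.
O₃ 0.06538: bracket 0.06308–0.08347 → index 101–150; slope 49/0.02039, offset 0.00230.
AQI = 101 + 49/0.02039·0.00230 ≈ 106.53 ⇒ 107.
PM2.5: 61.979 lies in 0.000–68.169, so I_lo=0, I_hi=50, C_lo=0.000, C_hi=68.169.
(50−0)/(68.169−0.000) × (61.979−0.000) + 0 = 50/68.169 × 61.979 + 0 ≈ 45.46 → 45.
PM10: 235 lies in 155–254, so I_lo=101, I_hi=150, C_lo=155, C_hi=254.
(150−101)/(254−155) × (235−155) + 101 = 49/99 × 80 + 101 ≈ 140.60 → 141.
NO₂: row 1188.56–1685.75 (AQI 201–300). (300−201)·(1297.81−1188.56)/(1685.75−1188.56) + 201 = 99·109.25/497.19 + 201 ≈ 222.75 → 223.
Sub-indices: CO→97, SO₂→134, O₃→107, PM2.5→45, PM10→141, NO₂→223. Ranked high→low: 223, 141, 134, 107, 97, 45. Second-highest sub-index = 141.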